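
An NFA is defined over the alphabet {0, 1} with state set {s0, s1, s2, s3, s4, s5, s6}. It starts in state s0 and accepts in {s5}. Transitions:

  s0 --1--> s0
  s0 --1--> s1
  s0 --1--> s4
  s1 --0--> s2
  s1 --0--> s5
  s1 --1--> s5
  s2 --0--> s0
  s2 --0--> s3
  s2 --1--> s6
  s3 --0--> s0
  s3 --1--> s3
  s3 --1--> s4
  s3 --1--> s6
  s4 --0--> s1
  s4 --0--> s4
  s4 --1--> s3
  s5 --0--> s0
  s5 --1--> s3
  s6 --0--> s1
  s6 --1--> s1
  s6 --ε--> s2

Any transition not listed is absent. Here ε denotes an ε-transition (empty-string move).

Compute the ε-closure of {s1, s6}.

{s1, s2, s6}

Begin with {s1, s6}.
ε-move s6 → s2; add s2.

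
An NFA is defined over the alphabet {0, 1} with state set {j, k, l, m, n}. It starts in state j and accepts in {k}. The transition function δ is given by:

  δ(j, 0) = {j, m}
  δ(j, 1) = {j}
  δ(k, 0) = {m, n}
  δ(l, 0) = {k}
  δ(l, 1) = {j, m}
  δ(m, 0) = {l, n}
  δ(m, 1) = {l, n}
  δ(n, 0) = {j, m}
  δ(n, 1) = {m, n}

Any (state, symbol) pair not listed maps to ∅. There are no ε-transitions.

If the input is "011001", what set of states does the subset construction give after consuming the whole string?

{j, l, m, n}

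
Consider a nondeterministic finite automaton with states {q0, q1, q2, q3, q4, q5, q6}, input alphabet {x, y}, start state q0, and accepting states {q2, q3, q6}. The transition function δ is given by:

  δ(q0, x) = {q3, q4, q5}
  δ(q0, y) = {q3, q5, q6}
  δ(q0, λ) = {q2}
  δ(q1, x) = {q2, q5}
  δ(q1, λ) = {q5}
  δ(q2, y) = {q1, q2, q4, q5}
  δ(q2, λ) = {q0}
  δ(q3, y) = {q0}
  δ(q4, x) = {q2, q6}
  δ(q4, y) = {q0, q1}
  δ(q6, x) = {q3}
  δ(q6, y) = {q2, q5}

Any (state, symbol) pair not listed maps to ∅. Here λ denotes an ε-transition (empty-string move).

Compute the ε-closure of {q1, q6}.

Begin with {q1, q6}.
ε-move q1 → q5; add q5.

{q1, q5, q6}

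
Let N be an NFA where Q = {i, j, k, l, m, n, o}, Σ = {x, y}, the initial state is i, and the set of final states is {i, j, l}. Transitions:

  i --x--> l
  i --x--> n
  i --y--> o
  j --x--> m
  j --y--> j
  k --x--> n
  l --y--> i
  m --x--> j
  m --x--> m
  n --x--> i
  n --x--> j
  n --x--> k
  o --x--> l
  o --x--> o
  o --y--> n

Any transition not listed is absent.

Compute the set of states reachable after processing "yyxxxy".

{j, o}

Start in {i}.
Read 'y': i→{o}; now {o}.
Read 'y': o→{n}; now {n}.
Read 'x': n→{i, j, k}; now {i, j, k}.
Read 'x': i→{l, n}, j→{m}, k→{n}; now {l, m, n}.
Read 'x': l→∅, m→{j, m}, n→{i, j, k}; now {i, j, k, m}.
Read 'y': i→{o}, j→{j}, k→∅, m→∅; now {j, o}.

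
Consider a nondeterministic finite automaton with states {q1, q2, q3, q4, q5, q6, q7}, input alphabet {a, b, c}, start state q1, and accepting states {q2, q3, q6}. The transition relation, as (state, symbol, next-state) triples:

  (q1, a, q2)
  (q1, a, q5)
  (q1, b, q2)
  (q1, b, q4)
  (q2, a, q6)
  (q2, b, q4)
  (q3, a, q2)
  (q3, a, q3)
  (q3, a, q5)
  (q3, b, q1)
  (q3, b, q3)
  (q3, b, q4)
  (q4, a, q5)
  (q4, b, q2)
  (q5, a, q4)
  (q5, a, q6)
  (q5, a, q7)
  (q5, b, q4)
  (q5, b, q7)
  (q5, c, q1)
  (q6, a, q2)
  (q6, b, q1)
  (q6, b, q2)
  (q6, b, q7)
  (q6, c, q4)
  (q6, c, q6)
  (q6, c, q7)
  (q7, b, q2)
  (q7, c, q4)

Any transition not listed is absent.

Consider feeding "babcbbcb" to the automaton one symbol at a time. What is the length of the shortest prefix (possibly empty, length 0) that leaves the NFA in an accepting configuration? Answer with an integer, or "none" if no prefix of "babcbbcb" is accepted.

1

Start in {q1}.
Read 'b': q1→{q2, q4}; now {q2, q4}.
None of the earlier sets intersect F, but {q2, q4} does.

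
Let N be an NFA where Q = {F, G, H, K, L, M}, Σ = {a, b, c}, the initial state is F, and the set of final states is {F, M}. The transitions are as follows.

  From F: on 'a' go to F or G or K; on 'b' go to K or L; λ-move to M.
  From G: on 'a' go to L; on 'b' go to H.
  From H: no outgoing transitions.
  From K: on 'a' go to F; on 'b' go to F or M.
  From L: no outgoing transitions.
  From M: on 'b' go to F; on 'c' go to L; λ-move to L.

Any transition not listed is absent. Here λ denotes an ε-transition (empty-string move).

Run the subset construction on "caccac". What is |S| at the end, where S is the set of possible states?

Start: ε-closure({F}) = {F, L, M}.
Read 'c': F→∅, L→∅, M→{L}; now {L}.
Read 'a': L→∅; now ∅.
The set is empty and remains empty for the remaining 4 symbols.
That set has 0 states.

0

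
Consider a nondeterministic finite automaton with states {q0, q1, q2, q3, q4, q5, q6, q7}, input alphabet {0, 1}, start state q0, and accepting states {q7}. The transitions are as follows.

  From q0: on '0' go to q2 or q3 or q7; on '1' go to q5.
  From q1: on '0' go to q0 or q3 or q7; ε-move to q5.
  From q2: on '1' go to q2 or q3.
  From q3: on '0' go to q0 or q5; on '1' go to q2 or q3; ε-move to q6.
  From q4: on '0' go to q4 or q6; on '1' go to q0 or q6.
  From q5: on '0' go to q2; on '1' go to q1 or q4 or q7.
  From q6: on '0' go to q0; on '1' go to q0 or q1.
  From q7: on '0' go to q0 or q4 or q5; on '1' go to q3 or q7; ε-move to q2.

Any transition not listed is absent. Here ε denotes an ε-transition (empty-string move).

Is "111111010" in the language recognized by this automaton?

Yes

Start in {q0}.
Read '1': q0→{q5}; now {q5}.
Read '1': q5→{q1, q4, q7}; union {q1, q4, q7}; ε-closure = {q1, q2, q4, q5, q7}.
Read '1': q1→∅, q2→{q2, q3}, q4→{q0, q6}, q5→{q1, q4, q7}, q7→{q3, q7}; union {q0, q1, q2, q3, q4, q6, q7}; ε-closure = {q0, q1, q2, q3, q4, q5, q6, q7}.
Read '1': q0→{q5}, q1→∅, q2→{q2, q3}, q3→{q2, q3}, q4→{q0, q6}, q5→{q1, q4, q7}, q6→{q0, q1}, q7→{q3, q7}; now {q0, q1, q2, q3, q4, q5, q6, q7}.
Read '1': q0→{q5}, q1→∅, q2→{q2, q3}, q3→{q2, q3}, q4→{q0, q6}, q5→{q1, q4, q7}, q6→{q0, q1}, q7→{q3, q7}; now {q0, q1, q2, q3, q4, q5, q6, q7}.
Read '1': q0→{q5}, q1→∅, q2→{q2, q3}, q3→{q2, q3}, q4→{q0, q6}, q5→{q1, q4, q7}, q6→{q0, q1}, q7→{q3, q7}; now {q0, q1, q2, q3, q4, q5, q6, q7}.
Read '0': q0→{q2, q3, q7}, q1→{q0, q3, q7}, q2→∅, q3→{q0, q5}, q4→{q4, q6}, q5→{q2}, q6→{q0}, q7→{q0, q4, q5}; now {q0, q2, q3, q4, q5, q6, q7}.
Read '1': q0→{q5}, q2→{q2, q3}, q3→{q2, q3}, q4→{q0, q6}, q5→{q1, q4, q7}, q6→{q0, q1}, q7→{q3, q7}; now {q0, q1, q2, q3, q4, q5, q6, q7}.
Read '0': q0→{q2, q3, q7}, q1→{q0, q3, q7}, q2→∅, q3→{q0, q5}, q4→{q4, q6}, q5→{q2}, q6→{q0}, q7→{q0, q4, q5}; now {q0, q2, q3, q4, q5, q6, q7}.
The final set {q0, q2, q3, q4, q5, q6, q7} contains the accepting state q7.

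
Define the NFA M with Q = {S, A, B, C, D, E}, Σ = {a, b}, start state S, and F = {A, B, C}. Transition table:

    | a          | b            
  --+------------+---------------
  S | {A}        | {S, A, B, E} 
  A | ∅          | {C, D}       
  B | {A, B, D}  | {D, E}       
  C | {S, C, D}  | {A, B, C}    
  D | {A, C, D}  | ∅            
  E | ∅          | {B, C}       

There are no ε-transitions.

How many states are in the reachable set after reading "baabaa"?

5

Start in {S}.
Read 'b': S→{S, A, B, E}; now {S, A, B, E}.
Read 'a': S→{A}, A→∅, B→{A, B, D}, E→∅; now {A, B, D}.
Read 'a': A→∅, B→{A, B, D}, D→{A, C, D}; now {A, B, C, D}.
Read 'b': A→{C, D}, B→{D, E}, C→{A, B, C}, D→∅; now {A, B, C, D, E}.
Read 'a': A→∅, B→{A, B, D}, C→{S, C, D}, D→{A, C, D}, E→∅; now {S, A, B, C, D}.
Read 'a': S→{A}, A→∅, B→{A, B, D}, C→{S, C, D}, D→{A, C, D}; now {S, A, B, C, D}.
That set has 5 states.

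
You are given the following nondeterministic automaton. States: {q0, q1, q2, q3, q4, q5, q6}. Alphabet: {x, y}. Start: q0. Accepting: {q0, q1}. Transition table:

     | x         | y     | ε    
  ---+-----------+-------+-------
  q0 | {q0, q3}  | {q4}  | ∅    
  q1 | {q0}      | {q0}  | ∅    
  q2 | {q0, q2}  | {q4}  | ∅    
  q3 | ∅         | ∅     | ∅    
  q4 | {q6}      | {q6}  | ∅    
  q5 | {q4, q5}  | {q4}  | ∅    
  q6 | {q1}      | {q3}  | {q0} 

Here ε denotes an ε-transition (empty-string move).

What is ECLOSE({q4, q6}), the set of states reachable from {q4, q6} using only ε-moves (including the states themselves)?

Begin with {q4, q6}.
ε-move q6 → q0; add q0.

{q0, q4, q6}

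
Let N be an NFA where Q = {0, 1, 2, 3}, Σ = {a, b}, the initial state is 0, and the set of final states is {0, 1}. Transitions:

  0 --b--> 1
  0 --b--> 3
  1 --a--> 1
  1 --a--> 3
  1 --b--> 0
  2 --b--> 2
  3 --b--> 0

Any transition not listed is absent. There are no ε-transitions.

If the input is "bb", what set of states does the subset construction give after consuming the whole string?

{0}

Start in {0}.
Read 'b': 0→{1, 3}; now {1, 3}.
Read 'b': 1→{0}, 3→{0}; now {0}.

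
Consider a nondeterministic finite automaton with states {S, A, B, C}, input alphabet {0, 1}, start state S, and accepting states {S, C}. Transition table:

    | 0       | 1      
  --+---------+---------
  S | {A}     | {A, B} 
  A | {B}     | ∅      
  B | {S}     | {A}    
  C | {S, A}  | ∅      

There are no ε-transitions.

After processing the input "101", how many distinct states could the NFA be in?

2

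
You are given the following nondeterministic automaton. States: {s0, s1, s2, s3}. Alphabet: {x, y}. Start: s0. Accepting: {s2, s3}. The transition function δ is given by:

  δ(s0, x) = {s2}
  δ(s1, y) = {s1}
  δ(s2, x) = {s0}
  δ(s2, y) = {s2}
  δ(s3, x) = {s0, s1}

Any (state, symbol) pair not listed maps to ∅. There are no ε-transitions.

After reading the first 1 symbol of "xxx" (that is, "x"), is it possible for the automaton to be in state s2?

Start in {s0}.
Read 'x': s0→{s2}; now {s2}.
State s2 is in {s2}.

Yes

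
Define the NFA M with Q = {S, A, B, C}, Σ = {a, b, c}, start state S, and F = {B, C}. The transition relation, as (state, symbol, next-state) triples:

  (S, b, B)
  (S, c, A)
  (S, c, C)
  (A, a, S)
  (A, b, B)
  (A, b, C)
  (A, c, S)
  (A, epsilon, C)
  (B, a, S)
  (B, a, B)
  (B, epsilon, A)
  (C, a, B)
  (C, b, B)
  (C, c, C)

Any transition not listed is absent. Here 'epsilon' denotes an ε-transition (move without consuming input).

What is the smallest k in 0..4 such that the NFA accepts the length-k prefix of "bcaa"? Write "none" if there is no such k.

1

Start in {S}.
Read 'b': S→{B}; union {B}; ε-closure = {A, B, C}.
None of the earlier sets intersect F, but {A, B, C} does.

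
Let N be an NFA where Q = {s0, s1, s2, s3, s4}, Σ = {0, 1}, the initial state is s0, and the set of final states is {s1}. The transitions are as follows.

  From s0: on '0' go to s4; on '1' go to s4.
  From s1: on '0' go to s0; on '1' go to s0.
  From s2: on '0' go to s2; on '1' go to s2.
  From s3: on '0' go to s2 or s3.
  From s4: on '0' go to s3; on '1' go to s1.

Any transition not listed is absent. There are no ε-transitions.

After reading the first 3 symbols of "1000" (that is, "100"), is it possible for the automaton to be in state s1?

No

Start in {s0}.
Read '1': {s0} → {s4}.
Read '0': {s4} → {s3}.
Read '0': {s3} → {s2, s3}.
State s1 is not in {s2, s3}.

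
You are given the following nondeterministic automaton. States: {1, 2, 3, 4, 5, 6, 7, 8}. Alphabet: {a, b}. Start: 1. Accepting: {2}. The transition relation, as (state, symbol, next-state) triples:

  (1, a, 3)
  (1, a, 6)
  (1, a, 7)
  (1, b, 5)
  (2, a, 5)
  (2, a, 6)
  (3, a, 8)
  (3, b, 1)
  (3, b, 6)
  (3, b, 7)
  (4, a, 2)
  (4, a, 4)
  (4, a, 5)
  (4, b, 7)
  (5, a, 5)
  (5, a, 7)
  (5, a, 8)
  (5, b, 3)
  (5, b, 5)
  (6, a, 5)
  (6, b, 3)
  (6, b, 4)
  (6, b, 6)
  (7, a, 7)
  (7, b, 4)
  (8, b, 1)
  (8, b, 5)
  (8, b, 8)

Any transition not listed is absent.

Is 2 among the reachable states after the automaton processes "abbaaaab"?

Start in {1}.
Read 'a': 1→{3, 6, 7}; now {3, 6, 7}.
Read 'b': 3→{1, 6, 7}, 6→{3, 4, 6}, 7→{4}; now {1, 3, 4, 6, 7}.
Read 'b': 1→{5}, 3→{1, 6, 7}, 4→{7}, 6→{3, 4, 6}, 7→{4}; now {1, 3, 4, 5, 6, 7}.
Read 'a': 1→{3, 6, 7}, 3→{8}, 4→{2, 4, 5}, 5→{5, 7, 8}, 6→{5}, 7→{7}; now {2, 3, 4, 5, 6, 7, 8}.
Read 'a': 2→{5, 6}, 3→{8}, 4→{2, 4, 5}, 5→{5, 7, 8}, 6→{5}, 7→{7}, 8→∅; now {2, 4, 5, 6, 7, 8}.
Read 'a': 2→{5, 6}, 4→{2, 4, 5}, 5→{5, 7, 8}, 6→{5}, 7→{7}, 8→∅; now {2, 4, 5, 6, 7, 8}.
Read 'a': 2→{5, 6}, 4→{2, 4, 5}, 5→{5, 7, 8}, 6→{5}, 7→{7}, 8→∅; now {2, 4, 5, 6, 7, 8}.
Read 'b': 2→∅, 4→{7}, 5→{3, 5}, 6→{3, 4, 6}, 7→{4}, 8→{1, 5, 8}; now {1, 3, 4, 5, 6, 7, 8}.
State 2 is not in {1, 3, 4, 5, 6, 7, 8}.

No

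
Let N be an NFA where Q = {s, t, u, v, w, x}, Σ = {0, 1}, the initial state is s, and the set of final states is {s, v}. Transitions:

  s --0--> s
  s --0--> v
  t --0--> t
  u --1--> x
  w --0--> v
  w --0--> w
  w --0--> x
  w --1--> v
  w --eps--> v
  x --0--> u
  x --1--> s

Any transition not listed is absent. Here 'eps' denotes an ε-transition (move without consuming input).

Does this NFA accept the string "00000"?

Start in {s}.
Read '0': {s} → {s, v}.
Read '0': {s, v} → {s, v}.
Read '0': {s, v} → {s, v}.
Read '0': {s, v} → {s, v}.
Read '0': {s, v} → {s, v}.
The final set {s, v} contains the accepting states s, v.

Yes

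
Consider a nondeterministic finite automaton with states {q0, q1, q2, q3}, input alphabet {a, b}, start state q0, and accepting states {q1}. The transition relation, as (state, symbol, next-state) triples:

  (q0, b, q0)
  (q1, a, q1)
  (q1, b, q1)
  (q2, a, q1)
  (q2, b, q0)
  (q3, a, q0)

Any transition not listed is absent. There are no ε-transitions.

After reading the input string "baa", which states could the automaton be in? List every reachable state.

Start in {q0}.
Read 'b': q0→{q0}; now {q0}.
Read 'a': q0→∅; now ∅.
The set is empty and remains empty for the remaining 1 symbol.

∅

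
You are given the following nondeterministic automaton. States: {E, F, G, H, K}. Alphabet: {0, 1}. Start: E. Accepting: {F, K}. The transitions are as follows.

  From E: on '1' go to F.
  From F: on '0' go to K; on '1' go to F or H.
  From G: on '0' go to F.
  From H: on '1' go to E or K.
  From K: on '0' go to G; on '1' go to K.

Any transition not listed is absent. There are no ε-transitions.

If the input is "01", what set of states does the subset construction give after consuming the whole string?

Start in {E}.
Read '0': E→∅; now ∅.
The set is empty and remains empty for the remaining 1 symbol.

∅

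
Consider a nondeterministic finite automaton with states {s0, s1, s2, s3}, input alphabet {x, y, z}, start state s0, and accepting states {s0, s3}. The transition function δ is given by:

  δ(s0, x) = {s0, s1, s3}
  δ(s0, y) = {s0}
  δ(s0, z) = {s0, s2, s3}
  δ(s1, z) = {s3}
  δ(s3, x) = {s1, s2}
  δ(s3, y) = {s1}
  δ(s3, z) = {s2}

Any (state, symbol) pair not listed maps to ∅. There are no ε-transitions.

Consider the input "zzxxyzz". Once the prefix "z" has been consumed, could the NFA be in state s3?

Yes

Start in {s0}.
Read 'z': s0→{s0, s2, s3}; now {s0, s2, s3}.
State s3 is in {s0, s2, s3}.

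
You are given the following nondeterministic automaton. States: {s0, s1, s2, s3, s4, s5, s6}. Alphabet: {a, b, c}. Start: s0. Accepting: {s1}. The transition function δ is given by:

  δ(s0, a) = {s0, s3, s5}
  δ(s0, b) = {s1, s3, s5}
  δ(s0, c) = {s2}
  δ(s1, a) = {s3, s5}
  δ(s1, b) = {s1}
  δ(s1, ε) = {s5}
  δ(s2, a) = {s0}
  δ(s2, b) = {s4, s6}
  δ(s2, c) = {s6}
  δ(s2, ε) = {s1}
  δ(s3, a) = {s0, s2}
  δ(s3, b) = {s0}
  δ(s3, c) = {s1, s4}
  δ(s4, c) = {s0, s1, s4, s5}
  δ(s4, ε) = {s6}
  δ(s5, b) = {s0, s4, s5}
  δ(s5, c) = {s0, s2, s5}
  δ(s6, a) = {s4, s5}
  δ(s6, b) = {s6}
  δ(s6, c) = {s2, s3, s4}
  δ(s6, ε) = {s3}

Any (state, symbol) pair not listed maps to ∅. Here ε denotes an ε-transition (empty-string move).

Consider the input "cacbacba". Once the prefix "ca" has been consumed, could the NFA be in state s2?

Start in {s0}.
Read 'c': s0→{s2}; union {s2}; ε-closure = {s1, s2, s5}.
Read 'a': s1→{s3, s5}, s2→{s0}, s5→∅; now {s0, s3, s5}.
State s2 is not in {s0, s3, s5}.

No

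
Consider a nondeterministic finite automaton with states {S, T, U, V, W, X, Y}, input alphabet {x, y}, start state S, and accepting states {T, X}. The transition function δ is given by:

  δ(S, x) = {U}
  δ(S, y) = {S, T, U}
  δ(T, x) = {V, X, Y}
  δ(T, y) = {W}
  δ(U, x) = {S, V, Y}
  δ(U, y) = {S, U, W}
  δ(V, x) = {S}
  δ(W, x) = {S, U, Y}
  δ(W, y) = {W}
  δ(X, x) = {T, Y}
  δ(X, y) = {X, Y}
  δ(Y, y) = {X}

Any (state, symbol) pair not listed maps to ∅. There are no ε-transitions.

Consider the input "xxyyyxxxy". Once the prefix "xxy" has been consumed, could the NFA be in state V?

No

Start in {S}.
Read 'x': S→{U}; now {U}.
Read 'x': U→{S, V, Y}; now {S, V, Y}.
Read 'y': S→{S, T, U}, V→∅, Y→{X}; now {S, T, U, X}.
State V is not in {S, T, U, X}.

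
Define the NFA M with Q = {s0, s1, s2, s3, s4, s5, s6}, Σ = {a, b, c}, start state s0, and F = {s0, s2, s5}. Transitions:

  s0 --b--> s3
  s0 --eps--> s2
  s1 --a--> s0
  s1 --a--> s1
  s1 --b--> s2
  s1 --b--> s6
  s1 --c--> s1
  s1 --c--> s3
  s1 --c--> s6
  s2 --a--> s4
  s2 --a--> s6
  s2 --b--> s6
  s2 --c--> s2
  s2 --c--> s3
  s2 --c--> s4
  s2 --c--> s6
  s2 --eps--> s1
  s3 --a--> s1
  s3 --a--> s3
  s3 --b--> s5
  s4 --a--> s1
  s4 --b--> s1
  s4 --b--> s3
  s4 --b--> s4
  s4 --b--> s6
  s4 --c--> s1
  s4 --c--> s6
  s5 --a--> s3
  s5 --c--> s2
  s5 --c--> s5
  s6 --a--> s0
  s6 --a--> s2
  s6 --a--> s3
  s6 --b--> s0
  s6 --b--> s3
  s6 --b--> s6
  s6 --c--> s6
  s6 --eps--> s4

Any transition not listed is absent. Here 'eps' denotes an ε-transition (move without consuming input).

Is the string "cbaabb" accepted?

Yes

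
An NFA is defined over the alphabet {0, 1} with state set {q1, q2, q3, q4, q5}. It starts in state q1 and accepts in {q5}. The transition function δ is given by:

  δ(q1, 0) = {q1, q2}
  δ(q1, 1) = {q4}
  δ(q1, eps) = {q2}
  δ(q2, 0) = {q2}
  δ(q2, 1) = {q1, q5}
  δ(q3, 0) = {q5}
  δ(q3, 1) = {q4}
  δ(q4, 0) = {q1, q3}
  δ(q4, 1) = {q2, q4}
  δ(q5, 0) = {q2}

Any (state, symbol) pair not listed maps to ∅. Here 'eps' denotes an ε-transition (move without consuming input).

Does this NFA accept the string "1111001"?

Start: ε-closure({q1}) = {q1, q2}.
Read '1': {q1, q2} → {q1, q2, q4, q5}.
Read '1': {q1, q2, q4, q5} → {q1, q2, q4, q5}.
Read '1': {q1, q2, q4, q5} → {q1, q2, q4, q5}.
Read '1': {q1, q2, q4, q5} → {q1, q2, q4, q5}.
Read '0': {q1, q2, q4, q5} → {q1, q2, q3}.
Read '0': {q1, q2, q3} → {q1, q2, q5}.
Read '1': {q1, q2, q5} → {q1, q2, q4, q5}.
The final set {q1, q2, q4, q5} contains the accepting state q5.

Yes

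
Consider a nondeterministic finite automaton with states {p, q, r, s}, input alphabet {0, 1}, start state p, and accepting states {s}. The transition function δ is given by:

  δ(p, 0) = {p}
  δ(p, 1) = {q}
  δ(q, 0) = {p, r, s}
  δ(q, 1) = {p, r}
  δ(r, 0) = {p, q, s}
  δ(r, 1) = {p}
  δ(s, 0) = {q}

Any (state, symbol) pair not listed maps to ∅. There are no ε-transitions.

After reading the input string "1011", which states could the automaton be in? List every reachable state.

Start in {p}.
Read '1': p→{q}; now {q}.
Read '0': q→{p, r, s}; now {p, r, s}.
Read '1': p→{q}, r→{p}, s→∅; now {p, q}.
Read '1': p→{q}, q→{p, r}; now {p, q, r}.

{p, q, r}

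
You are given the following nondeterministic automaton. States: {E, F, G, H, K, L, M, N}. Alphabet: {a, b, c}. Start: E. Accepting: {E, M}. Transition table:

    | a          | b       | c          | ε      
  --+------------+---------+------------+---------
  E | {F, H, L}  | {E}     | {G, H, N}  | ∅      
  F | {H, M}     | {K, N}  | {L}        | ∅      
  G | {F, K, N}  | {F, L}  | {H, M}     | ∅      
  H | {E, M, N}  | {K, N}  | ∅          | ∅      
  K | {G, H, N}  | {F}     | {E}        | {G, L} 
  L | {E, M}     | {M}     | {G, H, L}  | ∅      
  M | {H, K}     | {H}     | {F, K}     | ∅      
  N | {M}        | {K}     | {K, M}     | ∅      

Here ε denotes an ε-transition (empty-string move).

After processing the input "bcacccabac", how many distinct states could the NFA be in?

8

Start in {E}.
Read 'b': {E} → {E}.
Read 'c': {E} → {G, H, N}.
Read 'a': {G, H, N} → {E, F, G, K, L, M, N}.
Read 'c': {E, F, G, K, L, M, N} → {E, F, G, H, K, L, M, N}.
Read 'c': {E, F, G, H, K, L, M, N} → {E, F, G, H, K, L, M, N}.
Read 'c': {E, F, G, H, K, L, M, N} → {E, F, G, H, K, L, M, N}.
Read 'a': {E, F, G, H, K, L, M, N} → {E, F, G, H, K, L, M, N}.
Read 'b': {E, F, G, H, K, L, M, N} → {E, F, G, H, K, L, M, N}.
Read 'a': {E, F, G, H, K, L, M, N} → {E, F, G, H, K, L, M, N}.
Read 'c': {E, F, G, H, K, L, M, N} → {E, F, G, H, K, L, M, N}.
That set has 8 states.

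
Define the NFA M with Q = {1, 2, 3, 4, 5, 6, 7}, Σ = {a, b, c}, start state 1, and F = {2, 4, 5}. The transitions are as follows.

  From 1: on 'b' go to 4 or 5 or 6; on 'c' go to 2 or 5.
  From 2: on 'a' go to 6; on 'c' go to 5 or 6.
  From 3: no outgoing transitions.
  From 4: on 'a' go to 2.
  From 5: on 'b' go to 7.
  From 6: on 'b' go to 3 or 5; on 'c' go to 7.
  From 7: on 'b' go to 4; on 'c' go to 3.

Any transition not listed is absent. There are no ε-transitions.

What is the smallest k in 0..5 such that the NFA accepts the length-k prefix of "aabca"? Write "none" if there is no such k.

none

Start in {1}.
Read 'a': 1→∅; now ∅.
The set is empty and remains empty for the remaining 4 symbols.
No reachable set along the way intersects F.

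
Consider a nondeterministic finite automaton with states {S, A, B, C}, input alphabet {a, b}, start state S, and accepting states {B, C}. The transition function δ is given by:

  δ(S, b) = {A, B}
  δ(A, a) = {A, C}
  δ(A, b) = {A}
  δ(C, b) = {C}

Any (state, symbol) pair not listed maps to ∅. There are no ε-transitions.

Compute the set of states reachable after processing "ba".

{A, C}

Start in {S}.
Read 'b': S→{A, B}; now {A, B}.
Read 'a': A→{A, C}, B→∅; now {A, C}.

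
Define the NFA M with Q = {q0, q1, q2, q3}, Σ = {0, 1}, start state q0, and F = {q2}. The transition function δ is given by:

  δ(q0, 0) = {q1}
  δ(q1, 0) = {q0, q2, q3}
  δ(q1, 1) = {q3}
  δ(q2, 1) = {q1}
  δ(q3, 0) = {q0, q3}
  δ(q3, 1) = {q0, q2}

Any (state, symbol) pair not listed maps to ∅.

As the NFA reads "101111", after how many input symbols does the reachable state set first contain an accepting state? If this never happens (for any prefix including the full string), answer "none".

Start in {q0}.
Read '1': q0→∅; now ∅.
The set is empty and remains empty for the remaining 5 symbols.
No reachable set along the way intersects F.

none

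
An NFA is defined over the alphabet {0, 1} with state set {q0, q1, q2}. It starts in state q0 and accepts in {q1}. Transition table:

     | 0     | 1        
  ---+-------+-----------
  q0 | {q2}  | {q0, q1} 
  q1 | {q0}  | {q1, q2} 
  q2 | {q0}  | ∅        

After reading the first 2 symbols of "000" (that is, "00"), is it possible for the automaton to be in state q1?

Start in {q0}.
Read '0': {q0} → {q2}.
Read '0': {q2} → {q0}.
State q1 is not in {q0}.

No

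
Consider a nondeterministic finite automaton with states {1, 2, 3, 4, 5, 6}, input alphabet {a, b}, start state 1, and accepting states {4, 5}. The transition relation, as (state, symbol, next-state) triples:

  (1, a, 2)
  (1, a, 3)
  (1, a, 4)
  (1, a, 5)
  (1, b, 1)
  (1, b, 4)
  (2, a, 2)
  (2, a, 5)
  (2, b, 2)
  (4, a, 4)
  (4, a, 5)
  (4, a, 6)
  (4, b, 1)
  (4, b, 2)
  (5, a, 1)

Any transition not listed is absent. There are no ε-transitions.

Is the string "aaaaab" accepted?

Yes

Start in {1}.
Read 'a': {1} → {2, 3, 4, 5}.
Read 'a': {2, 3, 4, 5} → {1, 2, 4, 5, 6}.
Read 'a': {1, 2, 4, 5, 6} → {1, 2, 3, 4, 5, 6}.
Read 'a': {1, 2, 3, 4, 5, 6} → {1, 2, 3, 4, 5, 6}.
Read 'a': {1, 2, 3, 4, 5, 6} → {1, 2, 3, 4, 5, 6}.
Read 'b': {1, 2, 3, 4, 5, 6} → {1, 2, 4}.
The final set {1, 2, 4} contains the accepting state 4.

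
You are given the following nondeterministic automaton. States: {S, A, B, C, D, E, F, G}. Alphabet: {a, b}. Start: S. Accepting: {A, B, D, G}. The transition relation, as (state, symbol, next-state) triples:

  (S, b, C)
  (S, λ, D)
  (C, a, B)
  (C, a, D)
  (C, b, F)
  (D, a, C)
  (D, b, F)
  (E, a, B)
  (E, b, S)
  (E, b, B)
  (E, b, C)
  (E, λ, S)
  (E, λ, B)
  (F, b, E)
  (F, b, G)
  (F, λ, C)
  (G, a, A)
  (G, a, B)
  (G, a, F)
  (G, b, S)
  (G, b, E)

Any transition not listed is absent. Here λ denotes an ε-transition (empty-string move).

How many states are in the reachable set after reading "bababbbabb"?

7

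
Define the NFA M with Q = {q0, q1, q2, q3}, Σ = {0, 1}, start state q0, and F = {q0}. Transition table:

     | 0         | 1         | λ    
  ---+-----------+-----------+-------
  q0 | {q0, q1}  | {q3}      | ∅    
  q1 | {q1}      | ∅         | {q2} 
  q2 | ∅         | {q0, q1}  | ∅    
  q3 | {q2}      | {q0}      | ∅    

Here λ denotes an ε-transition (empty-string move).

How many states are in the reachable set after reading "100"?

Start in {q0}.
Read '1': q0→{q3}; now {q3}.
Read '0': q3→{q2}; now {q2}.
Read '0': q2→∅; now ∅.
That set has 0 states.

0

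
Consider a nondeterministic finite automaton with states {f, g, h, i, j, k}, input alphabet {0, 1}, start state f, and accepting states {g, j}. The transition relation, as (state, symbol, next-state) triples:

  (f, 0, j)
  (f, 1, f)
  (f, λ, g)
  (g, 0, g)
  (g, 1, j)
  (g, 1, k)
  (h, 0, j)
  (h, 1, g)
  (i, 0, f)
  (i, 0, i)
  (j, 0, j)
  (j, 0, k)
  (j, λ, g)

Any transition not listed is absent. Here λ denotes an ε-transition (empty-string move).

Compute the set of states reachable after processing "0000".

{g, j, k}

Start: ε-closure({f}) = {f, g}.
Read '0': {f, g} → {g, j}.
Read '0': {g, j} → {g, j, k}.
Read '0': {g, j, k} → {g, j, k}.
Read '0': {g, j, k} → {g, j, k}.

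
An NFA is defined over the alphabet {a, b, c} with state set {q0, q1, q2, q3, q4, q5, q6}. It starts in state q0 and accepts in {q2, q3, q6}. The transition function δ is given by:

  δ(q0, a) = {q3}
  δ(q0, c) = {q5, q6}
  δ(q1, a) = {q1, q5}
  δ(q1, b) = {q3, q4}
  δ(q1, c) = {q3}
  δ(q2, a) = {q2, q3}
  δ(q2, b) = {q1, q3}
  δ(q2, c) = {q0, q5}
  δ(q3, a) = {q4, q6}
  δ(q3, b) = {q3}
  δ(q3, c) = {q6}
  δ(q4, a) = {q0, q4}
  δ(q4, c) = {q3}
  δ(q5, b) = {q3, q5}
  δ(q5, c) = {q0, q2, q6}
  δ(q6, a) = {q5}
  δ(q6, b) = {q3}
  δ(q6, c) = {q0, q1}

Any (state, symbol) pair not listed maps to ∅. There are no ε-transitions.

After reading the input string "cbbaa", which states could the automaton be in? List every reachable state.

{q0, q4, q5}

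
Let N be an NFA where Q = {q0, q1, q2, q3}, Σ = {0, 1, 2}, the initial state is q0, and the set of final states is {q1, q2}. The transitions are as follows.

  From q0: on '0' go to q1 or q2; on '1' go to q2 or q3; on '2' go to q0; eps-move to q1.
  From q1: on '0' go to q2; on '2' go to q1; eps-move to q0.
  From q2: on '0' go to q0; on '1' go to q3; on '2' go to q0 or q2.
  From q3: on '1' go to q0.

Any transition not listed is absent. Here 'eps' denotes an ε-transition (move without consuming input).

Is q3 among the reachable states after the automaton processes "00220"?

Start: ε-closure({q0}) = {q0, q1}.
Read '0': q0→{q1, q2}, q1→{q2}; union {q1, q2}; ε-closure = {q0, q1, q2}.
Read '0': q0→{q1, q2}, q1→{q2}, q2→{q0}; now {q0, q1, q2}.
Read '2': q0→{q0}, q1→{q1}, q2→{q0, q2}; now {q0, q1, q2}.
Read '2': q0→{q0}, q1→{q1}, q2→{q0, q2}; now {q0, q1, q2}.
Read '0': q0→{q1, q2}, q1→{q2}, q2→{q0}; now {q0, q1, q2}.
State q3 is not in {q0, q1, q2}.

No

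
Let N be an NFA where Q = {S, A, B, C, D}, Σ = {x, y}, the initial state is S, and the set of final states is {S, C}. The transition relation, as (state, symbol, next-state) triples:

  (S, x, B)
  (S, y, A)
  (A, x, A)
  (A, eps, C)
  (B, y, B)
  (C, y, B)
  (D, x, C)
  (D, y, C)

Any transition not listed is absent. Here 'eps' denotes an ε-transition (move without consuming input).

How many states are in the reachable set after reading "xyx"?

0

Start in {S}.
Read 'x': S→{B}; now {B}.
Read 'y': B→{B}; now {B}.
Read 'x': B→∅; now ∅.
That set has 0 states.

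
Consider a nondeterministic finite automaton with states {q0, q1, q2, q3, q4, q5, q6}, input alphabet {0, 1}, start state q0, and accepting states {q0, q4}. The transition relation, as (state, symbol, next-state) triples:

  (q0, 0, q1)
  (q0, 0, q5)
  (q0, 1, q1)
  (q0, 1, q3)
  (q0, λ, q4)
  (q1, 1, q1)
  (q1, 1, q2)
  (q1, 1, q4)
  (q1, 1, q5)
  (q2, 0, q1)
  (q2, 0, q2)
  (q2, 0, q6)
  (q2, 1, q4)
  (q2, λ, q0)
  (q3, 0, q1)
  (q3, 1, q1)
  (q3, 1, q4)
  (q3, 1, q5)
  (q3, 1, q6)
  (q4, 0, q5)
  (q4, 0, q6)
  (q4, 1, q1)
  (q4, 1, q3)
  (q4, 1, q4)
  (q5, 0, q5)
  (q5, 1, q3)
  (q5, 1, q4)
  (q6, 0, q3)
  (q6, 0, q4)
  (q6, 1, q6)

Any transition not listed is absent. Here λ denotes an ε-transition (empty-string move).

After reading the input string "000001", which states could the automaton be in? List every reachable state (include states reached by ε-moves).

Start: ε-closure({q0}) = {q0, q4}.
Read '0': q0→{q1, q5}, q4→{q5, q6}; now {q1, q5, q6}.
Read '0': q1→∅, q5→{q5}, q6→{q3, q4}; now {q3, q4, q5}.
Read '0': q3→{q1}, q4→{q5, q6}, q5→{q5}; now {q1, q5, q6}.
Read '0': q1→∅, q5→{q5}, q6→{q3, q4}; now {q3, q4, q5}.
Read '0': q3→{q1}, q4→{q5, q6}, q5→{q5}; now {q1, q5, q6}.
Read '1': q1→{q1, q2, q4, q5}, q5→{q3, q4}, q6→{q6}; union {q1, q2, q3, q4, q5, q6}; ε-closure = {q0, q1, q2, q3, q4, q5, q6}.

{q0, q1, q2, q3, q4, q5, q6}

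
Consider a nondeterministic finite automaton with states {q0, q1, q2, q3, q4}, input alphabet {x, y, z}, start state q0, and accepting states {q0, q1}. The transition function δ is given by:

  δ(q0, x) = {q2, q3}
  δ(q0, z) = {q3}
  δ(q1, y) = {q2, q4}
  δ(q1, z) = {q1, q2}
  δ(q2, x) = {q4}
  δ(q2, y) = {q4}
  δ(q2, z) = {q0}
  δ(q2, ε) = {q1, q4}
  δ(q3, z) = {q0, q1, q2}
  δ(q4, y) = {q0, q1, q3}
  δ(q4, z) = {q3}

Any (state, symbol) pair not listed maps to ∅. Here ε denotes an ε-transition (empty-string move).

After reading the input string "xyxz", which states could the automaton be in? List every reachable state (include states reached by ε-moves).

Start in {q0}.
Read 'x': q0→{q2, q3}; union {q2, q3}; ε-closure = {q1, q2, q3, q4}.
Read 'y': q1→{q2, q4}, q2→{q4}, q3→∅, q4→{q0, q1, q3}; now {q0, q1, q2, q3, q4}.
Read 'x': q0→{q2, q3}, q1→∅, q2→{q4}, q3→∅, q4→∅; union {q2, q3, q4}; ε-closure = {q1, q2, q3, q4}.
Read 'z': q1→{q1, q2}, q2→{q0}, q3→{q0, q1, q2}, q4→{q3}; union {q0, q1, q2, q3}; ε-closure = {q0, q1, q2, q3, q4}.

{q0, q1, q2, q3, q4}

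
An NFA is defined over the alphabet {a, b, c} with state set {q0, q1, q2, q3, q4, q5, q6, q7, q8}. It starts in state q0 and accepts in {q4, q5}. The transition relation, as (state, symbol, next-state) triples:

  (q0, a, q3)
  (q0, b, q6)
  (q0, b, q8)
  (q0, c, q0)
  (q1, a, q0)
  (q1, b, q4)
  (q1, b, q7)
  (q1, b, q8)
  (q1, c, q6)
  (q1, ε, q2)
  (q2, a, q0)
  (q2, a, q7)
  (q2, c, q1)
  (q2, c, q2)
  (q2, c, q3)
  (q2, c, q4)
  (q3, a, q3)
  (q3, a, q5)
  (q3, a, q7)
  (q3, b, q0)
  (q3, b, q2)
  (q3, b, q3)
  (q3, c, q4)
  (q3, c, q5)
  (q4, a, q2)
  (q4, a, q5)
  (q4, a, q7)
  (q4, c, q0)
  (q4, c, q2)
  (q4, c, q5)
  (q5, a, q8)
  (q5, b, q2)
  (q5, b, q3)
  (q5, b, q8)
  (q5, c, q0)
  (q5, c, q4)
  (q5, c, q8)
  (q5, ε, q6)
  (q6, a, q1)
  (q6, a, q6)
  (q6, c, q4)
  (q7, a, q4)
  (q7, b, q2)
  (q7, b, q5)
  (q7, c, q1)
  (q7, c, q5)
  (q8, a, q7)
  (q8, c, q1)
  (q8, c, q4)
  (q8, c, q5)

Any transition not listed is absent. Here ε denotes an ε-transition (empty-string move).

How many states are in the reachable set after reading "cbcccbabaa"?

Start in {q0}.
Read 'c': {q0} → {q0}.
Read 'b': {q0} → {q6, q8}.
Read 'c': {q6, q8} → {q1, q2, q4, q5, q6}.
Read 'c': {q1, q2, q4, q5, q6} → {q0, q1, q2, q3, q4, q5, q6, q8}.
Read 'c': {q0, q1, q2, q3, q4, q5, q6, q8} → {q0, q1, q2, q3, q4, q5, q6, q8}.
Read 'b': {q0, q1, q2, q3, q4, q5, q6, q8} → {q0, q2, q3, q4, q6, q7, q8}.
Read 'a': {q0, q2, q3, q4, q6, q7, q8} → {q0, q1, q2, q3, q4, q5, q6, q7}.
Read 'b': {q0, q1, q2, q3, q4, q5, q6, q7} → {q0, q2, q3, q4, q5, q6, q7, q8}.
Read 'a': {q0, q2, q3, q4, q5, q6, q7, q8} → {q0, q1, q2, q3, q4, q5, q6, q7, q8}.
Read 'a': {q0, q1, q2, q3, q4, q5, q6, q7, q8} → {q0, q1, q2, q3, q4, q5, q6, q7, q8}.
That set has 9 states.

9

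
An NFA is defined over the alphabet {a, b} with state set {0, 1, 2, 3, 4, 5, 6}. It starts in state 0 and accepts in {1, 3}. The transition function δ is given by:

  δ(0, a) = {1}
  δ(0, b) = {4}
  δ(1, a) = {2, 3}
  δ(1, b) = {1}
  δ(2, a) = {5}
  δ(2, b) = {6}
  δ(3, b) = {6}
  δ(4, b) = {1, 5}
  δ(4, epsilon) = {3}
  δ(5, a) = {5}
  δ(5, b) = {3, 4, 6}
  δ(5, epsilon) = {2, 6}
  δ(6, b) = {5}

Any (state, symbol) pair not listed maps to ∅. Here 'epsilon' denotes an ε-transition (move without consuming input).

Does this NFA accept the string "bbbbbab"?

Yes

Start in {0}.
Read 'b': {0} → {3, 4}.
Read 'b': {3, 4} → {1, 2, 5, 6}.
Read 'b': {1, 2, 5, 6} → {1, 2, 3, 4, 5, 6}.
Read 'b': {1, 2, 3, 4, 5, 6} → {1, 2, 3, 4, 5, 6}.
Read 'b': {1, 2, 3, 4, 5, 6} → {1, 2, 3, 4, 5, 6}.
Read 'a': {1, 2, 3, 4, 5, 6} → {2, 3, 5, 6}.
Read 'b': {2, 3, 5, 6} → {2, 3, 4, 5, 6}.
The final set {2, 3, 4, 5, 6} contains the accepting state 3.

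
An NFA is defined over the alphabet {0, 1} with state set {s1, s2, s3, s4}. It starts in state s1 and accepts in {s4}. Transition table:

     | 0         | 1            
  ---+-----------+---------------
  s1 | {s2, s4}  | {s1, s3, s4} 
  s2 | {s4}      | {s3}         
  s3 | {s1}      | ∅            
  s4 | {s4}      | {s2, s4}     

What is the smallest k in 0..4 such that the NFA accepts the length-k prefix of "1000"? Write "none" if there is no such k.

Start in {s1}.
Read '1': s1→{s1, s3, s4}; now {s1, s3, s4}.
None of the earlier sets intersect F, but {s1, s3, s4} does.

1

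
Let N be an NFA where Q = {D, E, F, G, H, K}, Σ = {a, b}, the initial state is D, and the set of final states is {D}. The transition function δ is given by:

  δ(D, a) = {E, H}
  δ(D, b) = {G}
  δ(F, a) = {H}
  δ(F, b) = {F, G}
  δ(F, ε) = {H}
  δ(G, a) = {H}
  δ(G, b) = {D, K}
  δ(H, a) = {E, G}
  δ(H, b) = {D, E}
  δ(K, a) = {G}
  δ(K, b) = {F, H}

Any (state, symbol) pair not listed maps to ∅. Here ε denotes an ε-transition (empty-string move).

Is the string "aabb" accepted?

Start in {D}.
Read 'a': {D} → {E, H}.
Read 'a': {E, H} → {E, G}.
Read 'b': {E, G} → {D, K}.
Read 'b': {D, K} → {F, G, H}.
The final set {F, G, H} contains no accepting state.

No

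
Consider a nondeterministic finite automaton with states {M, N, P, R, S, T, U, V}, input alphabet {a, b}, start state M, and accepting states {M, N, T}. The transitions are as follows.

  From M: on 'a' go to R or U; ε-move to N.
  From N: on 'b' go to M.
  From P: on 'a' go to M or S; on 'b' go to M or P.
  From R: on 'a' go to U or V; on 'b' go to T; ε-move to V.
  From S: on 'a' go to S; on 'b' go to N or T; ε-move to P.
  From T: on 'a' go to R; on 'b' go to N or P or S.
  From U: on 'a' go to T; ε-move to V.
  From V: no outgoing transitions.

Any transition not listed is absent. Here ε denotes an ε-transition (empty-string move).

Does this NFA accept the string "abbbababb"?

Start: ε-closure({M}) = {M, N}.
Read 'a': M→{R, U}, N→∅; union {R, U}; ε-closure = {R, U, V}.
Read 'b': R→{T}, U→∅, V→∅; now {T}.
Read 'b': T→{N, P, S}; now {N, P, S}.
Read 'b': N→{M}, P→{M, P}, S→{N, T}; now {M, N, P, T}.
Read 'a': M→{R, U}, N→∅, P→{M, S}, T→{R}; union {M, R, S, U}; ε-closure = {M, N, P, R, S, U, V}.
Read 'b': M→∅, N→{M}, P→{M, P}, R→{T}, S→{N, T}, U→∅, V→∅; now {M, N, P, T}.
Read 'a': M→{R, U}, N→∅, P→{M, S}, T→{R}; union {M, R, S, U}; ε-closure = {M, N, P, R, S, U, V}.
Read 'b': M→∅, N→{M}, P→{M, P}, R→{T}, S→{N, T}, U→∅, V→∅; now {M, N, P, T}.
Read 'b': M→∅, N→{M}, P→{M, P}, T→{N, P, S}; now {M, N, P, S}.
The final set {M, N, P, S} contains the accepting states M, N.

Yes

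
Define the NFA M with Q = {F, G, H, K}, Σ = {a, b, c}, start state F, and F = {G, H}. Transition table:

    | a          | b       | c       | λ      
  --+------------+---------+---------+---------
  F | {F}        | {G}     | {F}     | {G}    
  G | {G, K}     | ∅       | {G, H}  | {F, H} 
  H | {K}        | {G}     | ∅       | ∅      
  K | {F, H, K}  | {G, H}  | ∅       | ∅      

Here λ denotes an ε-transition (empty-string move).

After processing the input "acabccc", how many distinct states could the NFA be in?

Start: ε-closure({F}) = {F, G, H}.
Read 'a': F→{F}, G→{G, K}, H→{K}; union {F, G, K}; ε-closure = {F, G, H, K}.
Read 'c': F→{F}, G→{G, H}, H→∅, K→∅; now {F, G, H}.
Read 'a': F→{F}, G→{G, K}, H→{K}; union {F, G, K}; ε-closure = {F, G, H, K}.
Read 'b': F→{G}, G→∅, H→{G}, K→{G, H}; union {G, H}; ε-closure = {F, G, H}.
Read 'c': F→{F}, G→{G, H}, H→∅; now {F, G, H}.
Read 'c': F→{F}, G→{G, H}, H→∅; now {F, G, H}.
Read 'c': F→{F}, G→{G, H}, H→∅; now {F, G, H}.
That set has 3 states.

3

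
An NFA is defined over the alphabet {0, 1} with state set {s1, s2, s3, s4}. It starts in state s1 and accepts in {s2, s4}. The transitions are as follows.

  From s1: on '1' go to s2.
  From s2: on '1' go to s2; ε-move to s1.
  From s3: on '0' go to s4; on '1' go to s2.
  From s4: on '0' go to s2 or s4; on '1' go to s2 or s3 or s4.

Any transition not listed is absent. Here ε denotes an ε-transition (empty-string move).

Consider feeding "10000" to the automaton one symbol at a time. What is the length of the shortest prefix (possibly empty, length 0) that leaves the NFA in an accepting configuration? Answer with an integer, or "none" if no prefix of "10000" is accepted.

Start in {s1}.
Read '1': {s1} → {s1, s2}.
None of the earlier sets intersect F, but {s1, s2} does.

1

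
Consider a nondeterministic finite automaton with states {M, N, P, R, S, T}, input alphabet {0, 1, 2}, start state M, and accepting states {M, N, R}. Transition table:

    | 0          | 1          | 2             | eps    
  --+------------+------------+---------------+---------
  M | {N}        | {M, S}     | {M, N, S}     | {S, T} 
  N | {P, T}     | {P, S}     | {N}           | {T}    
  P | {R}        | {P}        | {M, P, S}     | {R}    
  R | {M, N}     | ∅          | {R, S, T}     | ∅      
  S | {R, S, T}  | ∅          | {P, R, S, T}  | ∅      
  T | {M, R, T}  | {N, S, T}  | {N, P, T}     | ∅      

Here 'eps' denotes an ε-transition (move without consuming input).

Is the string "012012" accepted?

Start: ε-closure({M}) = {M, S, T}.
Read '0': {M, S, T} → {M, N, R, S, T}.
Read '1': {M, N, R, S, T} → {M, N, P, R, S, T}.
Read '2': {M, N, P, R, S, T} → {M, N, P, R, S, T}.
Read '0': {M, N, P, R, S, T} → {M, N, P, R, S, T}.
Read '1': {M, N, P, R, S, T} → {M, N, P, R, S, T}.
Read '2': {M, N, P, R, S, T} → {M, N, P, R, S, T}.
The final set {M, N, P, R, S, T} contains the accepting states M, N, R.

Yes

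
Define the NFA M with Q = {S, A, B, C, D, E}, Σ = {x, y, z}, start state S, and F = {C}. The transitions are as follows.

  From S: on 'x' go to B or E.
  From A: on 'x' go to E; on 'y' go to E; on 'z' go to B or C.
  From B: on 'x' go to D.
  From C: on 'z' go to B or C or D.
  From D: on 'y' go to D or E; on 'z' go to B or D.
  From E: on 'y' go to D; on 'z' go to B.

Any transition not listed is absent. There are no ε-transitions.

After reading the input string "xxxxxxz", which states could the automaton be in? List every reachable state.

Start in {S}.
Read 'x': S→{B, E}; now {B, E}.
Read 'x': B→{D}, E→∅; now {D}.
Read 'x': D→∅; now ∅.
The set is empty and remains empty for the remaining 4 symbols.

∅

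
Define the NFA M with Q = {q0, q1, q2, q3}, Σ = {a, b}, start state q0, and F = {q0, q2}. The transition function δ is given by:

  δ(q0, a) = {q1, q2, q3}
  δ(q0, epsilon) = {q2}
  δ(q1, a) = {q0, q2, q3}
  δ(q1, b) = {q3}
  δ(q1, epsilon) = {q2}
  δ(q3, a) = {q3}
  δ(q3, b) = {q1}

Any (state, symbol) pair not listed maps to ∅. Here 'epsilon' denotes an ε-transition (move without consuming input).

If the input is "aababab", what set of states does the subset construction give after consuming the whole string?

{q1, q2}

Start: ε-closure({q0}) = {q0, q2}.
Read 'a': q0→{q1, q2, q3}, q2→∅; now {q1, q2, q3}.
Read 'a': q1→{q0, q2, q3}, q2→∅, q3→{q3}; now {q0, q2, q3}.
Read 'b': q0→∅, q2→∅, q3→{q1}; union {q1}; ε-closure = {q1, q2}.
Read 'a': q1→{q0, q2, q3}, q2→∅; now {q0, q2, q3}.
Read 'b': q0→∅, q2→∅, q3→{q1}; union {q1}; ε-closure = {q1, q2}.
Read 'a': q1→{q0, q2, q3}, q2→∅; now {q0, q2, q3}.
Read 'b': q0→∅, q2→∅, q3→{q1}; union {q1}; ε-closure = {q1, q2}.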